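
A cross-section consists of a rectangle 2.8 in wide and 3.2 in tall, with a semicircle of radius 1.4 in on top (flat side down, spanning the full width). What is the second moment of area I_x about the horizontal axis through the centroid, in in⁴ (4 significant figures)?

I_x ≈ 19.10 in⁴

Split into non-overlapping primitives; take the origin at the lower-left of the bounding box.
Rectangular body: 2.8 × 3.2, A = 8.96 in², y = 1.6 in, Ī = 7.64587 in⁴.
Semicircular cap: semicircle r = 1.4, A = 3.07876 in², y = 3.79418 in, Ī = 0.421642 in⁴.
Centroid: ȳ = ΣA·y / ΣA = 2.16113 in.
Transfer each piece to the horizontal axis through the centroid using Ī + A·d² with d = y − 2.16113:
  rectangular body: d = -0.561133 in → contributes +10.4671 in⁴
  semicircular cap: d = 1.63305 in → contributes +8.63219 in⁴
Total I = 19.0993 in⁴.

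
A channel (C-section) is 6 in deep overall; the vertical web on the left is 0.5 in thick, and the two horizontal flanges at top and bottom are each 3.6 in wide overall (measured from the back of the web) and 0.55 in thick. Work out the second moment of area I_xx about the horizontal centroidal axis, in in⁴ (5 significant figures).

Treat the section as a set of non-overlapping primitives; coordinates are from the bounding-box lower-left.
Web: 0.5 × 6, A = 3 in², y = 3 in, Ī = 9 in⁴.
Top flange (beyond web): 3.1 × 0.55, A = 1.705 in², y = 5.725 in, Ī = 0.04298021 in⁴.
Bottom flange (beyond web): 3.1 × 0.55, A = 1.705 in², y = 0.275 in, Ī = 0.04298021 in⁴.
By symmetry the centroid is at mid-height, ȳ = 3 in.
Transfer each piece to the horizontal centroidal axis using Ī + A·d² with d = y − 3:
  web: d = 0 in → contributes +9 in⁴
  top flange (beyond web): d = 2.725 in → contributes +12.70367 in⁴
  bottom flange (beyond web): d = -2.725 in → contributes +12.70367 in⁴
Total I = 34.40734 in⁴.

I_xx ≈ 34.407 in⁴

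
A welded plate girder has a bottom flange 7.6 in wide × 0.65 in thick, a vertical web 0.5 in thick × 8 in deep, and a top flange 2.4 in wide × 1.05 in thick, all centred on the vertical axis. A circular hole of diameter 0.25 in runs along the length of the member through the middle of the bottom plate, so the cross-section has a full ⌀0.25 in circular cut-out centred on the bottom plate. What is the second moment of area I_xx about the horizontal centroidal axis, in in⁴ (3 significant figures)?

I_xx ≈ 156 in⁴

Decompose the section into non-overlapping parts with the origin at the bottom-left of its bounding rectangle.
Bottom plate: 7.6 × 0.65, A = 4.94 in², y = 0.325 in, Ī = 0.17393 in⁴.
Web plate: 0.5 × 8, A = 4 in², y = 4.65 in, Ī = 21.333 in⁴.
Top plate: 2.4 × 1.05, A = 2.52 in², y = 9.175 in, Ī = 0.23153 in⁴.
Hole (subtracted): ⌀0.25, A = 0.049087 in², y = 0.325 in, Ī = 0.00019175 in⁴.
Centroid: ȳ = ΣA·y / ΣA = 3.7955 in.
Transfer each piece to the horizontal centroidal axis using Ī + A·d² with d = y − 3.7955:
  bottom plate: d = -3.4705 in → contributes +59.674 in⁴
  web plate: d = 0.85446 in → contributes +24.254 in⁴
  top plate: d = 5.3795 in → contributes +73.157 in⁴
  hole: d = -3.4705 in → contributes −0.59143 in⁴
Total I = 156.49 in⁴.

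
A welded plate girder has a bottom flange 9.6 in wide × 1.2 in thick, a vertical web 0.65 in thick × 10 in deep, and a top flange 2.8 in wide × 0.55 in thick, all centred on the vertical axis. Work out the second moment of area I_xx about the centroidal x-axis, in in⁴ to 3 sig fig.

I_xx ≈ 297 in⁴

Treat the section as a set of non-overlapping primitives; coordinates are from the bounding-box lower-left.
Bottom plate: 9.6 × 1.2, A = 11.52 in², y = 0.6 in, Ī = 1.3824 in⁴.
Web plate: 0.65 × 10, A = 6.5 in², y = 6.2 in, Ī = 54.167 in⁴.
Top plate: 2.8 × 0.55, A = 1.54 in², y = 11.475 in, Ī = 0.038821 in⁴.
Centroid: ȳ = ΣA·y / ΣA = 3.3172 in.
Transfer each piece to the centroidal x-axis using Ī + A·d² with d = y − 3.3172:
  bottom plate: d = -2.7172 in → contributes +86.434 in⁴
  web plate: d = 2.8828 in → contributes +108.19 in⁴
  top plate: d = 8.1578 in → contributes +102.53 in⁴
Total I = 297.15 in⁴.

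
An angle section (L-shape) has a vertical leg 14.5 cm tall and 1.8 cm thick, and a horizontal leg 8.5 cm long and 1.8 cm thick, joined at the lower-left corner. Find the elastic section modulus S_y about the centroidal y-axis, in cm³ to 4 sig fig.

Decompose the section into non-overlapping parts with the origin at the bottom-left of its bounding rectangle.
Vertical leg: 1.8 × 14.5, A = 26.1 cm², x = 0.9 cm, Ī = 7.047 cm⁴.
Horizontal leg (remainder): 6.7 × 1.8, A = 12.06 cm², x = 5.15 cm, Ī = 45.1145 cm⁴.
Centroid: x̄ = ΣA·x / ΣA = 2.24316 cm.
Transfer each piece to the centroidal y-axis using Ī + A·d² with d = x − 2.24316:
  vertical leg: d = -1.34316 cm → contributes +54.1335 cm⁴
  horizontal leg (remainder): d = 2.90684 cm → contributes +147.018 cm⁴
Total I = 201.152 cm⁴.
Extreme fibre distance c = 6.25684 cm; S = I/c = 32.1491 cm³.

S_y ≈ 32.15 cm³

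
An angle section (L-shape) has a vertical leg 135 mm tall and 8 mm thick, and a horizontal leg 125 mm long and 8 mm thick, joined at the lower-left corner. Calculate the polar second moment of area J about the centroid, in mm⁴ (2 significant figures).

Break the section into simple shapes (no overlaps), measuring from the bottom-left corner of the bounding box.
Vertical leg: 8 × 135, A = 1 080 mm², y = 67.5 mm, Ī = 1 640 250 mm⁴.
Horizontal leg (remainder): 117 × 8, A = 936 mm², y = 4 mm, Ī = 4 992 mm⁴.
Centroid: ȳ = ΣA·y / ΣA = 38.02 mm.
Transfer each piece to the centroidal x-axis using Ī + A·d² with d = y − 38.02:
  vertical leg: d = 29.48 mm → contributes +2 578 982 mm⁴
  horizontal leg (remainder): d = -34.02 mm → contributes +1 088 145 mm⁴
Total I = 3 667 127 mm⁴.
For the y-axis: x̄ = 33.02 mm.
Repeating about the centroidal y-axis gives I_y = 3 032 207 mm⁴.
Polar second moment: J = I_x + I_y = 6 699 335 mm⁴.

J ≈ 6.7 × 10⁶ mm⁴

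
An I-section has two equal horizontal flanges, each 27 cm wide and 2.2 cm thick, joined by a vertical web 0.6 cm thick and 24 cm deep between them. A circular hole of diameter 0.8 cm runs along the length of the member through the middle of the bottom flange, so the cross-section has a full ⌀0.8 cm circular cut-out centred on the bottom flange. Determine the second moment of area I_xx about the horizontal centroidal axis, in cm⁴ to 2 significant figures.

I_xx ≈ 2.1 × 10⁴ cm⁴

Decompose the section into non-overlapping parts with the origin at the bottom-left of its bounding rectangle.
Bottom flange: 27 × 2.2, A = 59.4 cm², y = 1.1 cm, Ī = 23.96 cm⁴.
Web: 0.6 × 24, A = 14.4 cm², y = 14.2 cm, Ī = 691.2 cm⁴.
Top flange: 27 × 2.2, A = 59.4 cm², y = 27.3 cm, Ī = 23.96 cm⁴.
Hole (subtracted): ⌀0.8, A = 0.5027 cm², y = 1.1 cm, Ī = 0.02011 cm⁴.
Centroid: ȳ = ΣA·y / ΣA = 14.25 cm.
Transfer each piece to the horizontal centroidal axis using Ī + A·d² with d = y − 14.25:
  bottom flange: d = -13.15 cm → contributes +10 295 cm⁴
  web: d = -0.04962 cm → contributes +691.2 cm⁴
  top flange: d = 13.05 cm → contributes +10 141 cm⁴
  hole: d = -13.15 cm → contributes −86.94 cm⁴
Total I = 21 040 cm⁴.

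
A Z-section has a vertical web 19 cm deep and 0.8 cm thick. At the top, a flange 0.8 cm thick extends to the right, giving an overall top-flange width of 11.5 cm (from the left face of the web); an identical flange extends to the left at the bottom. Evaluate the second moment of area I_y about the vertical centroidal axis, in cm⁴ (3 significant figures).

Split into non-overlapping primitives; take the origin at the lower-left of the bounding box.
Web: 0.8 × 19, A = 15.2 cm², x = 11.1 cm, Ī = 0.81067 cm⁴.
Top flange (beyond web): 10.7 × 0.8, A = 8.56 cm², x = 16.85 cm, Ī = 81.67 cm⁴.
Bottom flange (beyond web): 10.7 × 0.8, A = 8.56 cm², x = 5.35 cm, Ī = 81.67 cm⁴.
Centroid: x̄ = ΣA·x / ΣA = 11.1 cm.
Transfer each piece to the vertical centroidal axis using Ī + A·d² with d = x − 11.1:
  web: d = 0 cm → contributes +0.81067 cm⁴
  top flange (beyond web): d = 5.75 cm → contributes +364.68 cm⁴
  bottom flange (beyond web): d = -5.75 cm → contributes +364.68 cm⁴
Total I = 730.18 cm⁴.

I_y ≈ 730 cm⁴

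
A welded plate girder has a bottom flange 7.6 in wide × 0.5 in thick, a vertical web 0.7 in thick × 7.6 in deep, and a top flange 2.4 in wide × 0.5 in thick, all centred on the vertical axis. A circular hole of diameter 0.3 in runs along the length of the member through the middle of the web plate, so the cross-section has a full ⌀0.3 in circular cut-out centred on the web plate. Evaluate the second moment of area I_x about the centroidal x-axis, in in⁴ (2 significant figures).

Decompose the section into non-overlapping parts with the origin at the bottom-left of its bounding rectangle.
Bottom plate: 7.6 × 0.5, A = 3.8 in², y = 0.25 in, Ī = 0.07917 in⁴.
Web plate: 0.7 × 7.6, A = 5.32 in², y = 4.3 in, Ī = 25.61 in⁴.
Top plate: 2.4 × 0.5, A = 1.2 in², y = 8.35 in, Ī = 0.025 in⁴.
Hole (subtracted): ⌀0.3, A = 0.07069 in², y = 4.3 in, Ī = 0.0003976 in⁴.
Centroid: ȳ = ΣA·y / ΣA = 3.273 in.
Transfer each piece to the centroidal x-axis using Ī + A·d² with d = y − 3.273:
  bottom plate: d = -3.023 in → contributes +34.8 in⁴
  web plate: d = 1.027 in → contributes +31.22 in⁴
  top plate: d = 5.077 in → contributes +30.96 in⁴
  hole: d = 1.027 in → contributes −0.07501 in⁴
Total I = 96.9 in⁴.

I_x ≈ 97 in⁴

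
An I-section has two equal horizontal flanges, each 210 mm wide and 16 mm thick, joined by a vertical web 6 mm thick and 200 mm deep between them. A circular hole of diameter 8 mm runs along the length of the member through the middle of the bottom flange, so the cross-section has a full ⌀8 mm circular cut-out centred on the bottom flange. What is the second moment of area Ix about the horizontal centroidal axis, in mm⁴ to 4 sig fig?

Treat the section as a set of non-overlapping primitives; coordinates are from the bounding-box lower-left.
Bottom flange: 210 × 16, A = 3 360 mm², y = 8 mm, Ī = 71 680 mm⁴.
Web: 6 × 200, A = 1 200 mm², y = 116 mm, Ī = 4 000 000 mm⁴.
Top flange: 210 × 16, A = 3 360 mm², y = 224 mm, Ī = 71 680 mm⁴.
Hole (subtracted): ⌀8, A = 50.2655 mm², y = 8 mm, Ī = 201.062 mm⁴.
Centroid: ȳ = ΣA·y / ΣA = 116.69 mm.
Transfer each piece to the horizontal centroidal axis using Ī + A·d² with d = y − 116.69:
  bottom flange: d = -108.69 mm → contributes +39 764 960 mm⁴
  web: d = -0.689816 mm → contributes +4 000 571 mm⁴
  top flange: d = 107.31 mm → contributes +38 763 678 mm⁴
  hole: d = -108.69 mm → contributes −594 011 mm⁴
Total I = 81 935 198 mm⁴.

Ix ≈ 8.194 × 10⁷ mm⁴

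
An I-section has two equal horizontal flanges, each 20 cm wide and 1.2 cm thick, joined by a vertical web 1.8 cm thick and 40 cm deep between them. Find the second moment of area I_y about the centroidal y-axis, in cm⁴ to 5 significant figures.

Treat the section as a set of non-overlapping primitives; coordinates are from the bounding-box lower-left.
Bottom flange: 20 × 1.2, A = 24 cm², x = 10 cm, Ī = 800 cm⁴.
Web: 1.8 × 40, A = 72 cm², x = 10 cm, Ī = 19.44 cm⁴.
Top flange: 20 × 1.2, A = 24 cm², x = 10 cm, Ī = 800 cm⁴.
By symmetry the centroid is at mid-width, x̄ = 10 cm.
All pieces are centred on the centroidal y-axis, so I = ΣĪ = 1619.44 cm⁴.

I_y ≈ 1619.4 cm⁴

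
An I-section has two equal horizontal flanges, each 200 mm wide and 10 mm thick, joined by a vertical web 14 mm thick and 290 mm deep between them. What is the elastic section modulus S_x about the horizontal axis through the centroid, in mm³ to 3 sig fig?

S_x ≈ 7.64 × 10⁵ mm³

Break the section into simple shapes (no overlaps), measuring from the bottom-left corner of the bounding box.
Bottom flange: 200 × 10, A = 2 000 mm², y = 5 mm, Ī = 16 667 mm⁴.
Web: 14 × 290, A = 4 060 mm², y = 155 mm, Ī = 28 453 833 mm⁴.
Top flange: 200 × 10, A = 2 000 mm², y = 305 mm, Ī = 16 667 mm⁴.
By symmetry the centroid is at mid-height, ȳ = 155 mm.
Transfer each piece to the horizontal axis through the centroid using Ī + A·d² with d = y − 155:
  bottom flange: d = -150 mm → contributes +45 016 667 mm⁴
  web: d = 0 mm → contributes +28 453 833 mm⁴
  top flange: d = 150 mm → contributes +45 016 667 mm⁴
Total I = 118 487 167 mm⁴.
Extreme fibre distance c = 155 mm; S = I/c = 764 433 mm³.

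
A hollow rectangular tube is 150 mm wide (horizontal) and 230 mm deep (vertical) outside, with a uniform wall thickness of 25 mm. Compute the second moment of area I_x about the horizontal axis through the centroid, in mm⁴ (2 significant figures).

I_x ≈ 1.0 × 10⁸ mm⁴

Split into non-overlapping primitives; take the origin at the lower-left of the bounding box.
Outer rectangle: 150 × 230, A = 34 500 mm², y = 115 mm, Ī = 152 087 500 mm⁴.
Inner void (subtracted): 100 × 180, A = 18 000 mm², y = 115 mm, Ī = 48 600 000 mm⁴.
By symmetry the centroid is at mid-height, ȳ = 115 mm.
All pieces are centred on the horizontal axis through the centroid, so I = ΣĪ (holes subtracted) = 103 487 500 mm⁴.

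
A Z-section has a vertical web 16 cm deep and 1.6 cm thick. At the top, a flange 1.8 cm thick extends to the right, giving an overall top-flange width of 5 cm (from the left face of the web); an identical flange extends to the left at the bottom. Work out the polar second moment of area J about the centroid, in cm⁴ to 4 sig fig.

J ≈ 1260 cm⁴

Split into non-overlapping primitives; take the origin at the lower-left of the bounding box.
Web: 1.6 × 16, A = 25.6 cm², y = 8 cm, Ī = 546.133 cm⁴.
Top flange (beyond web): 3.4 × 1.8, A = 6.12 cm², y = 15.1 cm, Ī = 1.6524 cm⁴.
Bottom flange (beyond web): 3.4 × 1.8, A = 6.12 cm², y = 0.9 cm, Ī = 1.6524 cm⁴.
Centroid: ȳ = ΣA·y / ΣA = 8 cm.
Transfer each piece to the centroidal x-axis using Ī + A·d² with d = y − 8:
  web: d = 0 cm → contributes +546.133 cm⁴
  top flange (beyond web): d = 7.1 cm → contributes +310.162 cm⁴
  bottom flange (beyond web): d = -7.1 cm → contributes +310.162 cm⁴
Total I = 1166.46 cm⁴.
For the y-axis: x̄ = 4.2 cm.
Repeating about the centroidal y-axis gives I_y = 93.7525 cm⁴.
Polar second moment: J = I_x + I_y = 1260.21 cm⁴.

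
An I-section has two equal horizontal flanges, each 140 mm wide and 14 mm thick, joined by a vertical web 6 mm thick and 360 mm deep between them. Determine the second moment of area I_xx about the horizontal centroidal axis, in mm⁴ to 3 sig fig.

I_xx ≈ 1.60 × 10⁸ mm⁴

Decompose the section into non-overlapping parts with the origin at the bottom-left of its bounding rectangle.
Bottom flange: 140 × 14, A = 1 960 mm², y = 7 mm, Ī = 32 013 mm⁴.
Web: 6 × 360, A = 2 160 mm², y = 194 mm, Ī = 23 328 000 mm⁴.
Top flange: 140 × 14, A = 1 960 mm², y = 381 mm, Ī = 32 013 mm⁴.
By symmetry the centroid is at mid-height, ȳ = 194 mm.
Transfer each piece to the horizontal centroidal axis using Ī + A·d² with d = y − 194:
  bottom flange: d = -187 mm → contributes +68 571 253 mm⁴
  web: d = 0 mm → contributes +23 328 000 mm⁴
  top flange: d = 187 mm → contributes +68 571 253 mm⁴
Total I = 160 470 507 mm⁴.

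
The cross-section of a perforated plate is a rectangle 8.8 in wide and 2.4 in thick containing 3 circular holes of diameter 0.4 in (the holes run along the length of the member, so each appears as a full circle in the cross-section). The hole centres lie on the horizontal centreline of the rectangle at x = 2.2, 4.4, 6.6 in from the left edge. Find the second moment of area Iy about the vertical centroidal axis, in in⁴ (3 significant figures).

Iy ≈ 135 in⁴

Decompose the section into non-overlapping parts with the origin at the bottom-left of its bounding rectangle.
Plate: 8.8 × 2.4, A = 21.12 in², x = 4.4 in, Ī = 136.29 in⁴.
Hole 1 (subtracted): ⌀0.4, A = 0.12566 in², x = 2.2 in, Ī = 0.0012566 in⁴.
Hole 2 (subtracted): ⌀0.4, A = 0.12566 in², x = 4.4 in, Ī = 0.0012566 in⁴.
Hole 3 (subtracted): ⌀0.4, A = 0.12566 in², x = 6.6 in, Ī = 0.0012566 in⁴.
By symmetry the centroid is at mid-width, x̄ = 4.4 in.
Transfer each piece to the vertical centroidal axis using Ī + A·d² with d = x − 4.4:
  plate: d = 0 in → contributes +136.29 in⁴
  hole 1: d = -2.2 in → contributes −0.60947 in⁴
  hole 2: d = 0 in → contributes −0.0012566 in⁴
  hole 3: d = 2.2 in → contributes −0.60947 in⁴
Total I = 135.07 in⁴.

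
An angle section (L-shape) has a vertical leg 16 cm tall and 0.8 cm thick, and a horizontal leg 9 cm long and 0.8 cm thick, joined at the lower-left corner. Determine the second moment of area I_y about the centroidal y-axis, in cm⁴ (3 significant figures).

I_y ≈ 125 cm⁴

Break the section into simple shapes (no overlaps), measuring from the bottom-left corner of the bounding box.
Vertical leg: 0.8 × 16, A = 12.8 cm², x = 0.4 cm, Ī = 0.68267 cm⁴.
Horizontal leg (remainder): 8.2 × 0.8, A = 6.56 cm², x = 4.9 cm, Ī = 36.758 cm⁴.
Centroid: x̄ = ΣA·x / ΣA = 1.9248 cm.
Transfer each piece to the centroidal y-axis using Ī + A·d² with d = x − 1.9248:
  vertical leg: d = -1.5248 cm → contributes +30.443 cm⁴
  horizontal leg (remainder): d = 2.9752 cm → contributes +94.826 cm⁴
Total I = 125.27 cm⁴.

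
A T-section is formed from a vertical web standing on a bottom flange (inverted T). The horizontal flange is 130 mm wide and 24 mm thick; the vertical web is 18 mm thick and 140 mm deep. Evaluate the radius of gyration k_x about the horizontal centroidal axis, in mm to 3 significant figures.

Decompose the section into non-overlapping parts with the origin at the bottom-left of its bounding rectangle.
Flange: 130 × 24, A = 3 120 mm², y = 12 mm, Ī = 149 760 mm⁴.
Web: 18 × 140, A = 2 520 mm², y = 94 mm, Ī = 4 116 000 mm⁴.
Centroid: ȳ = ΣA·y / ΣA = 48.638 mm.
Transfer each piece to the horizontal centroidal axis using Ī + A·d² with d = y − 48.638:
  flange: d = -36.638 mm → contributes +4 337 938 mm⁴
  web: d = 45.362 mm → contributes +9 301 364 mm⁴
Total I = 13 639 302 mm⁴.
Radius of gyration: k = √(I/A) = √(13 639 302 / 5 640) = 49.176 mm.

k_x ≈ 49.2 mm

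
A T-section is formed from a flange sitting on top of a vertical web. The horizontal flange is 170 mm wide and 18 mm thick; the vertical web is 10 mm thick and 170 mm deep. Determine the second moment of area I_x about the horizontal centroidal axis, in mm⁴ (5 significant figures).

Treat the section as a set of non-overlapping primitives; coordinates are from the bounding-box lower-left.
Flange: 170 × 18, A = 3 060 mm², y = 179 mm, Ī = 82 620 mm⁴.
Web: 10 × 170, A = 1 700 mm², y = 85 mm, Ī = 4 094 167 mm⁴.
Centroid: ȳ = ΣA·y / ΣA = 145.4286 mm.
Transfer each piece to the horizontal centroidal axis using Ī + A·d² with d = y − 145.4286:
  flange: d = 33.57143 mm → contributes +3 531 365 mm⁴
  web: d = -60.42857 mm → contributes +10 301 907 mm⁴
Total I = 13 833 272 mm⁴.

I_x ≈ 1.3833 × 10⁷ mm⁴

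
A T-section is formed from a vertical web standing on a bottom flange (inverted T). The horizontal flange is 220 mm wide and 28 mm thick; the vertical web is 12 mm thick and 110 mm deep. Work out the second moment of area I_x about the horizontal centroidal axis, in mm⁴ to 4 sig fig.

I_x ≈ 6.909 × 10⁶ mm⁴

Decompose the section into non-overlapping parts with the origin at the bottom-left of its bounding rectangle.
Flange: 220 × 28, A = 6 160 mm², y = 14 mm, Ī = 402 453 mm⁴.
Web: 12 × 110, A = 1 320 mm², y = 83 mm, Ī = 1 331 000 mm⁴.
Centroid: ȳ = ΣA·y / ΣA = 26.1765 mm.
Transfer each piece to the horizontal centroidal axis using Ī + A·d² with d = y − 26.1765:
  flange: d = -12.1765 mm → contributes +1 315 775 mm⁴
  web: d = 56.8235 mm → contributes +5 593 166 mm⁴
Total I = 6 908 940 mm⁴.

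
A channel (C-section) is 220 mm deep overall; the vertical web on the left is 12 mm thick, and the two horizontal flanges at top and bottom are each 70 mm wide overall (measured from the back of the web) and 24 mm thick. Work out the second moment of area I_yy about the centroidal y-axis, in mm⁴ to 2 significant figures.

I_yy ≈ 2.5 × 10⁶ mm⁴

Treat the section as a set of non-overlapping primitives; coordinates are from the bounding-box lower-left.
Web: 12 × 220, A = 2 640 mm², x = 6 mm, Ī = 31 680 mm⁴.
Top flange (beyond web): 58 × 24, A = 1 392 mm², x = 41 mm, Ī = 390 224 mm⁴.
Bottom flange (beyond web): 58 × 24, A = 1 392 mm², x = 41 mm, Ī = 390 224 mm⁴.
Centroid: x̄ = ΣA·x / ΣA = 23.96 mm.
Transfer each piece to the centroidal y-axis using Ī + A·d² with d = x − 23.96:
  web: d = -17.96 mm → contributes +883 679 mm⁴
  top flange (beyond web): d = 17.04 mm → contributes +794 189 mm⁴
  bottom flange (beyond web): d = 17.04 mm → contributes +794 189 mm⁴
Total I = 2 472 057 mm⁴.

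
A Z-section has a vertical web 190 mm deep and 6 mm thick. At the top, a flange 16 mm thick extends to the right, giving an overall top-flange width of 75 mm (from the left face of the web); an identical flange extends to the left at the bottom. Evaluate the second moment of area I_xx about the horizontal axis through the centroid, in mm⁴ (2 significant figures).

I_xx ≈ 2.0 × 10⁷ mm⁴

Treat the section as a set of non-overlapping primitives; coordinates are from the bounding-box lower-left.
Web: 6 × 190, A = 1 140 mm², y = 95 mm, Ī = 3 429 500 mm⁴.
Top flange (beyond web): 69 × 16, A = 1 104 mm², y = 182 mm, Ī = 23 552 mm⁴.
Bottom flange (beyond web): 69 × 16, A = 1 104 mm², y = 8 mm, Ī = 23 552 mm⁴.
Centroid: ȳ = ΣA·y / ΣA = 95 mm.
Transfer each piece to the horizontal axis through the centroid using Ī + A·d² with d = y − 95:
  web: d = 0 mm → contributes +3 429 500 mm⁴
  top flange (beyond web): d = 87 mm → contributes +8 379 728 mm⁴
  bottom flange (beyond web): d = -87 mm → contributes +8 379 728 mm⁴
Total I = 20 188 956 mm⁴.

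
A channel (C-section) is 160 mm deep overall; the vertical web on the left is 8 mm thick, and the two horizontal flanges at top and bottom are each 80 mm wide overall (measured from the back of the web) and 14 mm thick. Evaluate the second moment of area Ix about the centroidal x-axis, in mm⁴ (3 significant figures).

Decompose the section into non-overlapping parts with the origin at the bottom-left of its bounding rectangle.
Web: 8 × 160, A = 1 280 mm², y = 80 mm, Ī = 2 730 667 mm⁴.
Top flange (beyond web): 72 × 14, A = 1 008 mm², y = 153 mm, Ī = 16 464 mm⁴.
Bottom flange (beyond web): 72 × 14, A = 1 008 mm², y = 7 mm, Ī = 16 464 mm⁴.
By symmetry the centroid is at mid-height, ȳ = 80 mm.
Transfer each piece to the centroidal x-axis using Ī + A·d² with d = y − 80:
  web: d = 0 mm → contributes +2 730 667 mm⁴
  top flange (beyond web): d = 73 mm → contributes +5 388 096 mm⁴
  bottom flange (beyond web): d = -73 mm → contributes +5 388 096 mm⁴
Total I = 13 506 859 mm⁴.

Ix ≈ 1.35 × 10⁷ mm⁴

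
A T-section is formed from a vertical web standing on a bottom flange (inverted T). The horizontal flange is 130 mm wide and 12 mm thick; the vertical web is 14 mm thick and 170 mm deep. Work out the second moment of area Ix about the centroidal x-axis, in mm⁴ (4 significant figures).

Ix ≈ 1.355 × 10⁷ mm⁴

Split into non-overlapping primitives; take the origin at the lower-left of the bounding box.
Flange: 130 × 12, A = 1 560 mm², y = 6 mm, Ī = 18 720 mm⁴.
Web: 14 × 170, A = 2 380 mm², y = 97 mm, Ī = 5 731 833 mm⁴.
Centroid: ȳ = ΣA·y / ΣA = 60.9695 mm.
Transfer each piece to the centroidal x-axis using Ī + A·d² with d = y − 60.9695:
  flange: d = -54.9695 mm → contributes +4 732 495 mm⁴
  web: d = 36.0305 mm → contributes +8 821 535 mm⁴
Total I = 13 554 030 mm⁴.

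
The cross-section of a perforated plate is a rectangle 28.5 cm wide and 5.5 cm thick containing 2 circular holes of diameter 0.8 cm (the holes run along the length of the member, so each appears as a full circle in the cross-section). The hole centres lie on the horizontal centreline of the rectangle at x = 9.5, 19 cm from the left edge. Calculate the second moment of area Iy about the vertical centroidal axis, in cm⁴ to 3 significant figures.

Break the section into simple shapes (no overlaps), measuring from the bottom-left corner of the bounding box.
Plate: 28.5 × 5.5, A = 156.75 cm², x = 14.25 cm, Ī = 10 610 cm⁴.
Hole 1 (subtracted): ⌀0.8, A = 0.50265 cm², x = 9.5 cm, Ī = 0.020106 cm⁴.
Hole 2 (subtracted): ⌀0.8, A = 0.50265 cm², x = 19 cm, Ī = 0.020106 cm⁴.
By symmetry the centroid is at mid-width, x̄ = 14.25 cm.
Transfer each piece to the vertical centroidal axis using Ī + A·d² with d = x − 14.25:
  plate: d = 0 cm → contributes +10 610 cm⁴
  hole 1: d = -4.75 cm → contributes −11.361 cm⁴
  hole 2: d = 4.75 cm → contributes −11.361 cm⁴
Total I = 10 587 cm⁴.

Iy ≈ 1.06 × 10⁴ cm⁴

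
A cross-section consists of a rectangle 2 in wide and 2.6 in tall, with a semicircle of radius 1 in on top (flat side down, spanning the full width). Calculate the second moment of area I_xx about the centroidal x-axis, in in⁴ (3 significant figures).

Decompose the section into non-overlapping parts with the origin at the bottom-left of its bounding rectangle.
Rectangular body: 2 × 2.6, A = 5.2 in², y = 1.3 in, Ī = 2.9293 in⁴.
Semicircular cap: semicircle r = 1, A = 1.5708 in², y = 3.0244 in, Ī = 0.10976 in⁴.
Centroid: ȳ = ΣA·y / ΣA = 1.7001 in.
Transfer each piece to the centroidal x-axis using Ī + A·d² with d = y − 1.7001:
  rectangular body: d = -0.40006 in → contributes +3.7616 in⁴
  semicircular cap: d = 1.3244 in → contributes +2.8648 in⁴
Total I = 6.6264 in⁴.

I_xx ≈ 6.63 in⁴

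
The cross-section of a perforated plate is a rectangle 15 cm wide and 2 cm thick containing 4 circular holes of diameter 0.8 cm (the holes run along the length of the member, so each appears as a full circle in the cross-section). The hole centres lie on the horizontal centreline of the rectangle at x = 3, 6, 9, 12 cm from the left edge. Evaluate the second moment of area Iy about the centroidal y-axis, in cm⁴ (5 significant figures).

Iy ≈ 539.80 cm⁴

Decompose the section into non-overlapping parts with the origin at the bottom-left of its bounding rectangle.
Plate: 15 × 2, A = 30 cm², x = 7.5 cm, Ī = 562.5 cm⁴.
Hole 1 (subtracted): ⌀0.8, A = 0.5026548 cm², x = 3 cm, Ī = 0.02010619 cm⁴.
Hole 2 (subtracted): ⌀0.8, A = 0.5026548 cm², x = 6 cm, Ī = 0.02010619 cm⁴.
Hole 3 (subtracted): ⌀0.8, A = 0.5026548 cm², x = 9 cm, Ī = 0.02010619 cm⁴.
Hole 4 (subtracted): ⌀0.8, A = 0.5026548 cm², x = 12 cm, Ī = 0.02010619 cm⁴.
By symmetry the centroid is at mid-width, x̄ = 7.5 cm.
Transfer each piece to the centroidal y-axis using Ī + A·d² with d = x − 7.5:
  plate: d = 0 cm → contributes +562.5 cm⁴
  hole 1: d = -4.5 cm → contributes −10.19887 cm⁴
  hole 2: d = -1.5 cm → contributes −1.15108 cm⁴
  hole 3: d = 1.5 cm → contributes −1.15108 cm⁴
  hole 4: d = 4.5 cm → contributes −10.19887 cm⁴
Total I = 539.8001 cm⁴.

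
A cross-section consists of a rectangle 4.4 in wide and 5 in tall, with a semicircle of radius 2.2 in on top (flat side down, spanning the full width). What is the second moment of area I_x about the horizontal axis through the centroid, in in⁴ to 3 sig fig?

I_x ≈ 115 in⁴

Split into non-overlapping primitives; take the origin at the lower-left of the bounding box.
Rectangular body: 4.4 × 5, A = 22 in², y = 2.5 in, Ī = 45.833 in⁴.
Semicircular cap: semicircle r = 2.2, A = 7.6027 in², y = 5.9337 in, Ī = 2.5711 in⁴.
Centroid: ȳ = ΣA·y / ΣA = 3.3819 in.
Transfer each piece to the horizontal axis through the centroid using Ī + A·d² with d = y − 3.3819:
  rectangular body: d = -0.88186 in → contributes +62.942 in⁴
  semicircular cap: d = 2.5519 in → contributes +52.079 in⁴
Total I = 115.02 in⁴.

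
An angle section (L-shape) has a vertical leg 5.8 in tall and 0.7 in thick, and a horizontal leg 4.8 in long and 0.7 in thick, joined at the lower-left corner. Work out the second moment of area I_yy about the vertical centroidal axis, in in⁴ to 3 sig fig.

Decompose the section into non-overlapping parts with the origin at the bottom-left of its bounding rectangle.
Vertical leg: 0.7 × 5.8, A = 4.06 in², x = 0.35 in, Ī = 0.16578 in⁴.
Horizontal leg (remainder): 4.1 × 0.7, A = 2.87 in², x = 2.75 in, Ī = 4.0204 in⁴.
Centroid: x̄ = ΣA·x / ΣA = 1.3439 in.
Transfer each piece to the vertical centroidal axis using Ī + A·d² with d = x − 1.3439:
  vertical leg: d = -0.99394 in → contributes +4.1767 in⁴
  horizontal leg (remainder): d = 1.4061 in → contributes +9.6944 in⁴
Total I = 13.871 in⁴.

I_yy ≈ 13.9 in⁴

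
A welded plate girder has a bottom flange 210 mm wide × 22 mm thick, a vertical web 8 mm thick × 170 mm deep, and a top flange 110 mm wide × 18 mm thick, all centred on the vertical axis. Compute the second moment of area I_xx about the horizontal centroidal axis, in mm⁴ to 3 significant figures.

Break the section into simple shapes (no overlaps), measuring from the bottom-left corner of the bounding box.
Bottom plate: 210 × 22, A = 4 620 mm², y = 11 mm, Ī = 186 340 mm⁴.
Web plate: 8 × 170, A = 1 360 mm², y = 107 mm, Ī = 3 275 333 mm⁴.
Top plate: 110 × 18, A = 1 980 mm², y = 201 mm, Ī = 53 460 mm⁴.
Centroid: ȳ = ΣA·y / ΣA = 74.663 mm.
Transfer each piece to the horizontal centroidal axis using Ī + A·d² with d = y − 74.663:
  bottom plate: d = -63.663 mm → contributes +18 911 283 mm⁴
  web plate: d = 32.337 mm → contributes +4 697 432 mm⁴
  top plate: d = 126.34 mm → contributes +31 656 156 mm⁴
Total I = 55 264 871 mm⁴.

I_xx ≈ 5.53 × 10⁷ mm⁴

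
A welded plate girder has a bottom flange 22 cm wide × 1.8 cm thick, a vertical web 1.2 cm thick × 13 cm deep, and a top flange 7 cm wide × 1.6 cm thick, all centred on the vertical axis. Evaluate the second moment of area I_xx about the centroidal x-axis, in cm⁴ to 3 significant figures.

I_xx ≈ 2330 cm⁴

Decompose the section into non-overlapping parts with the origin at the bottom-left of its bounding rectangle.
Bottom plate: 22 × 1.8, A = 39.6 cm², y = 0.9 cm, Ī = 10.692 cm⁴.
Web plate: 1.2 × 13, A = 15.6 cm², y = 8.3 cm, Ī = 219.7 cm⁴.
Top plate: 7 × 1.6, A = 11.2 cm², y = 15.6 cm, Ī = 2.3893 cm⁴.
Centroid: ȳ = ΣA·y / ΣA = 5.1181 cm.
Transfer each piece to the centroidal x-axis using Ī + A·d² with d = y − 5.1181:
  bottom plate: d = -4.2181 cm → contributes +715.26 cm⁴
  web plate: d = 3.1819 cm → contributes +377.64 cm⁴
  top plate: d = 10.482 cm → contributes +1232.9 cm⁴
Total I = 2325.8 cm⁴.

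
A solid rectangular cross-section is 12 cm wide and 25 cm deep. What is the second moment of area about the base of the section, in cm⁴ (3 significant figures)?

The section: 12 × 25, A = 300 cm², y = 12.5 cm, Ī = 15 625 cm⁴.
Transfer it to a horizontal axis along the bottom face using Ī + A·d² with d = y − 0:
  the section: d = 12.5 cm → contributes +62 500 cm⁴
Total I = 62 500 cm⁴.

I_base ≈ 6.25 × 10⁴ cm⁴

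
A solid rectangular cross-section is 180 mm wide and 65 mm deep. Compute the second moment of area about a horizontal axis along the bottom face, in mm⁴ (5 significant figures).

I_base ≈ 1.6478 × 10⁷ mm⁴

The section: 180 × 65, A = 11 700 mm², y = 32.5 mm, Ī = 4 119 375 mm⁴.
Transfer it to the bottom edge using Ī + A·d² with d = y − 0:
  the section: d = 32.5 mm → contributes +16 477 500 mm⁴
Total I = 16 477 500 mm⁴.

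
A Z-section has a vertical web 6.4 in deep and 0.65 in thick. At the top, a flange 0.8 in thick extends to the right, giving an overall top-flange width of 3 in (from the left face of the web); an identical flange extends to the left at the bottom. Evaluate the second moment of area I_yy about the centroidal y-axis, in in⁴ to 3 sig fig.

I_yy ≈ 10.3 in⁴

Decompose the section into non-overlapping parts with the origin at the bottom-left of its bounding rectangle.
Web: 0.65 × 6.4, A = 4.16 in², x = 2.675 in, Ī = 0.14647 in⁴.
Top flange (beyond web): 2.35 × 0.8, A = 1.88 in², x = 4.175 in, Ī = 0.86519 in⁴.
Bottom flange (beyond web): 2.35 × 0.8, A = 1.88 in², x = 1.175 in, Ī = 0.86519 in⁴.
Centroid: x̄ = ΣA·x / ΣA = 2.675 in.
Transfer each piece to the centroidal y-axis using Ī + A·d² with d = x − 2.675:
  web: d = 0 in → contributes +0.14647 in⁴
  top flange (beyond web): d = 1.5 in → contributes +5.0952 in⁴
  bottom flange (beyond web): d = -1.5 in → contributes +5.0952 in⁴
Total I = 10.337 in⁴.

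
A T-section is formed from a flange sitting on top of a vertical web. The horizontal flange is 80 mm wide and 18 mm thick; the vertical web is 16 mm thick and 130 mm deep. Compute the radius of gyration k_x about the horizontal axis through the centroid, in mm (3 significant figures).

Split into non-overlapping primitives; take the origin at the lower-left of the bounding box.
Flange: 80 × 18, A = 1 440 mm², y = 139 mm, Ī = 38 880 mm⁴.
Web: 16 × 130, A = 2 080 mm², y = 65 mm, Ī = 2 929 333 mm⁴.
Centroid: ȳ = ΣA·y / ΣA = 95.273 mm.
Transfer each piece to the horizontal axis through the centroid using Ī + A·d² with d = y − 95.273:
  flange: d = 43.727 mm → contributes +2 792 267 mm⁴
  web: d = -30.273 mm → contributes +4 835 524 mm⁴
Total I = 7 627 792 mm⁴.
Radius of gyration: k = √(I/A) = √(7 627 792 / 3 520) = 46.551 mm.

k_x ≈ 46.6 mm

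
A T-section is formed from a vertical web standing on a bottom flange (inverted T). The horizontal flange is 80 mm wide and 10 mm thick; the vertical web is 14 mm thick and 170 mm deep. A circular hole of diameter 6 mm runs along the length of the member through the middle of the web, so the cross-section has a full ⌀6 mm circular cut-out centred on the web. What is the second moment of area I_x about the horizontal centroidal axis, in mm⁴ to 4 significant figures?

I_x ≈ 1.057 × 10⁷ mm⁴

Split into non-overlapping primitives; take the origin at the lower-left of the bounding box.
Flange: 80 × 10, A = 800 mm², y = 5 mm, Ī = 6666.67 mm⁴.
Web: 14 × 170, A = 2 380 mm², y = 95 mm, Ī = 5 731 833 mm⁴.
Hole (subtracted): ⌀6, A = 28.2743 mm², y = 95 mm, Ī = 63.6173 mm⁴.
Centroid: ȳ = ΣA·y / ΣA = 72.1554 mm.
Transfer each piece to the horizontal centroidal axis using Ī + A·d² with d = y − 72.1554:
  flange: d = -67.1554 mm → contributes +3 614 542 mm⁴
  web: d = 22.8446 mm → contributes +6 973 901 mm⁴
  hole: d = 22.8446 mm → contributes −14819.3 mm⁴
Total I = 10 573 623 mm⁴.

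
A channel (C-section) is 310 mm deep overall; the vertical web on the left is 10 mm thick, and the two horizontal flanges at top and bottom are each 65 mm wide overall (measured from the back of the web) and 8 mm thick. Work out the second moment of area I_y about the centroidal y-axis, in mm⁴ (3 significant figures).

Split into non-overlapping primitives; take the origin at the lower-left of the bounding box.
Web: 10 × 310, A = 3 100 mm², x = 5 mm, Ī = 25 833 mm⁴.
Top flange (beyond web): 55 × 8, A = 440 mm², x = 37.5 mm, Ī = 110 917 mm⁴.
Bottom flange (beyond web): 55 × 8, A = 440 mm², x = 37.5 mm, Ī = 110 917 mm⁴.
Centroid: x̄ = ΣA·x / ΣA = 12.186 mm.
Transfer each piece to the centroidal y-axis using Ī + A·d² with d = x − 12.186:
  web: d = -7.1859 mm → contributes +185 910 mm⁴
  top flange (beyond web): d = 25.314 mm → contributes +392 870 mm⁴
  bottom flange (beyond web): d = 25.314 mm → contributes +392 870 mm⁴
Total I = 971 649 mm⁴.

I_y ≈ 9.72 × 10⁵ mm⁴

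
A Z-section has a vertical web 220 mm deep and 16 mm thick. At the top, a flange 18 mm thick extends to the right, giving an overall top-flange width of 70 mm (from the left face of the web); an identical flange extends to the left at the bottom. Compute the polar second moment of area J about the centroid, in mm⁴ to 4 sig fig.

J ≈ 3.701 × 10⁷ mm⁴

Split into non-overlapping primitives; take the origin at the lower-left of the bounding box.
Web: 16 × 220, A = 3 520 mm², y = 110 mm, Ī = 14 197 333 mm⁴.
Top flange (beyond web): 54 × 18, A = 972 mm², y = 211 mm, Ī = 26 244 mm⁴.
Bottom flange (beyond web): 54 × 18, A = 972 mm², y = 9 mm, Ī = 26 244 mm⁴.
Centroid: ȳ = ΣA·y / ΣA = 110 mm.
Transfer each piece to the centroidal x-axis using Ī + A·d² with d = y − 110:
  web: d = 0 mm → contributes +14 197 333 mm⁴
  top flange (beyond web): d = 101 mm → contributes +9 941 616 mm⁴
  bottom flange (beyond web): d = -101 mm → contributes +9 941 616 mm⁴
Total I = 34 080 565 mm⁴.
For the y-axis: x̄ = 62 mm.
Repeating about the centroidal y-axis gives I_y = 2 928 885 mm⁴.
Polar second moment: J = I_x + I_y = 37 009 451 mm⁴.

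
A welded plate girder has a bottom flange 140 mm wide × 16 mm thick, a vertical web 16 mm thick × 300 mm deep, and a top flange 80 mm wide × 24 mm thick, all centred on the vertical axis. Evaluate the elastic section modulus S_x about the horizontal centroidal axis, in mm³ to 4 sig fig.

Break the section into simple shapes (no overlaps), measuring from the bottom-left corner of the bounding box.
Bottom plate: 140 × 16, A = 2 240 mm², y = 8 mm, Ī = 47786.7 mm⁴.
Web plate: 16 × 300, A = 4 800 mm², y = 166 mm, Ī = 36 000 000 mm⁴.
Top plate: 80 × 24, A = 1 920 mm², y = 328 mm, Ī = 92 160 mm⁴.
Centroid: ȳ = ΣA·y / ΣA = 161.214 mm.
Transfer each piece to the horizontal centroidal axis using Ī + A·d² with d = y − 161.214:
  bottom plate: d = -153.214 mm → contributes +52 630 930 mm⁴
  web plate: d = 4.78571 mm → contributes +36 109 935 mm⁴
  top plate: d = 166.786 mm → contributes +53 501 711 mm⁴
Total I = 142 242 575 mm⁴.
Extreme fibre distance c = 178.786 mm; S = I/c = 795 604 mm³.

S_x ≈ 7.956 × 10⁵ mm³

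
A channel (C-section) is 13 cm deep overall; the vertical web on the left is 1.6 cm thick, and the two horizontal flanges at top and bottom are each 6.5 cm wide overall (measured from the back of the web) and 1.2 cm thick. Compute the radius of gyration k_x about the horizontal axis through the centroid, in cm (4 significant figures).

k_x ≈ 4.649 cm

Treat the section as a set of non-overlapping primitives; coordinates are from the bounding-box lower-left.
Web: 1.6 × 13, A = 20.8 cm², y = 6.5 cm, Ī = 292.933 cm⁴.
Top flange (beyond web): 4.9 × 1.2, A = 5.88 cm², y = 12.4 cm, Ī = 0.7056 cm⁴.
Bottom flange (beyond web): 4.9 × 1.2, A = 5.88 cm², y = 0.6 cm, Ī = 0.7056 cm⁴.
By symmetry the centroid is at mid-height, ȳ = 6.5 cm.
Transfer each piece to the horizontal axis through the centroid using Ī + A·d² with d = y − 6.5:
  web: d = 0 cm → contributes +292.933 cm⁴
  top flange (beyond web): d = 5.9 cm → contributes +205.388 cm⁴
  bottom flange (beyond web): d = -5.9 cm → contributes +205.388 cm⁴
Total I = 703.71 cm⁴.
Radius of gyration: k = √(I/A) = √(703.71 / 32.56) = 4.64895 cm.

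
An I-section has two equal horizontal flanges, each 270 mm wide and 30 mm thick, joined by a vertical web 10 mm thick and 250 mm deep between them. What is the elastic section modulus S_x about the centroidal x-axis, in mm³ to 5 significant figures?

S_x ≈ 2.1404 × 10⁶ mm³

Split into non-overlapping primitives; take the origin at the lower-left of the bounding box.
Bottom flange: 270 × 30, A = 8 100 mm², y = 15 mm, Ī = 607 500 mm⁴.
Web: 10 × 250, A = 2 500 mm², y = 155 mm, Ī = 13 020 833 mm⁴.
Top flange: 270 × 30, A = 8 100 mm², y = 295 mm, Ī = 607 500 mm⁴.
By symmetry the centroid is at mid-height, ȳ = 155 mm.
Transfer each piece to the centroidal x-axis using Ī + A·d² with d = y − 155:
  bottom flange: d = -140 mm → contributes +159 367 500 mm⁴
  web: d = 0 mm → contributes +13 020 833 mm⁴
  top flange: d = 140 mm → contributes +159 367 500 mm⁴
Total I = 331 755 833 mm⁴.
Extreme fibre distance c = 155 mm; S = I/c = 2 140 360 mm³.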